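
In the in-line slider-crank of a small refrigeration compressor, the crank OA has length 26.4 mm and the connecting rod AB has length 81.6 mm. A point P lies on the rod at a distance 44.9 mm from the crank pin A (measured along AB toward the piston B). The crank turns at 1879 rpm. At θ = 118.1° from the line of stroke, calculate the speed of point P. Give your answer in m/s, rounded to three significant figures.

ω = 196.8 rad/s.  Crank-pin speed |V_A| = rω = 5.1947 m/s, perpendicular to OA.
Rod angle: sinφ = −(r/L) sinθ ⇒ φ = -16.582°; ω_rod = −rω cosθ/√(L²−r²sin²θ) = +31.286 rad/s.
V_P = V_A + ω_rod × AP, with AP = 0.0449 m along the rod.
Components: V_Px = −rω sinθ − a·ω_rod·sinφ = -4.1815 m/s;  V_Py = rω cosθ + a·ω_rod·cosφ = -1.1004 m/s.
|V_P| = √(V_Px² + V_Py²) = 4.3238 m/s.

4.32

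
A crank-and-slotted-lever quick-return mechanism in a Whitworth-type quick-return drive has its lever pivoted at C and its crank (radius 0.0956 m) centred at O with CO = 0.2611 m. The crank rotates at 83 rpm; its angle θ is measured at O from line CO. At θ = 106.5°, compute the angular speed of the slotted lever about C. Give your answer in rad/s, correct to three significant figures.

ω = 8.692 rad/s (from 83 rpm).
Crank pin A relative to C: A = (d + r cosθ, r sinθ); lever angle φ = atan2(r sinθ, d + r cosθ).
Differentiating tanφ: φ̇ = rω(d cosθ + r)/(d² + r² + 2dr cosθ).
d² + r² + 2dr cosθ = |CA|² = 0.0631339 m²;  d cosθ + r = +0.021444 m.
|ω_lever| = |0.0956·8.692·+0.021444| / 0.0631339 = 0.28223 rad/s.

0.282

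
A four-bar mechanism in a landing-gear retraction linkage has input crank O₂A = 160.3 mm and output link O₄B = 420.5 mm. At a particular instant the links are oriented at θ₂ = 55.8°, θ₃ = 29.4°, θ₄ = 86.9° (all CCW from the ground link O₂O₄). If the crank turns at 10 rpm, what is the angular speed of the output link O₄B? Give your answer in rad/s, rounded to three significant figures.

0.210

ω₂ = 1.047 rad/s (from 10 rpm).
Differentiating the loop-closure r₂e^{iθ₂}+r₃e^{iθ₃}=r₁+r₄e^{iθ₄} gives r₂ω₂e^{iθ₂}+r₃ω₃e^{iθ₃}=r₄ω₄e^{iθ₄}.
Eliminating the other unknown: ω₄ = r₂ω₂ sin(θ₂−θ₃) / [r₄ sin(θ₄−θ₃)].
Numerator sine = +0.44464; denominator sine = +0.84339.
Result = 0.1603·1.047·(+0.44464) / (0.4205·(+0.84339)) = +0.21046 rad/s; magnitude 0.21046 rad/s.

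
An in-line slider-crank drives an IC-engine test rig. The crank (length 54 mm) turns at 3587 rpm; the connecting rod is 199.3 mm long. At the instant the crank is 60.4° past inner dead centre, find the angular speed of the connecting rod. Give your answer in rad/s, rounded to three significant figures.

51.7

ω = 375.6 rad/s (converted from 3587 rpm).
The rod makes angle φ with the slider axis where L sinφ = r sinθ; differentiating, L cosφ·φ̇ = r ω cosθ.
L cosφ = √(L² − r² sin²θ) = 0.19369 m.
|ω_rod| = r ω |cosθ| / √(L² − r² sin²θ) = 0.054·375.6·0.49394/0.19369 = 51.728 rad/s.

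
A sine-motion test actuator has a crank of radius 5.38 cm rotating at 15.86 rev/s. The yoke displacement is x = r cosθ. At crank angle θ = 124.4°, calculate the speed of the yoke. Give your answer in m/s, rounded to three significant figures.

ω = 99.65 rad/s (from 15.86 rev/s).
x = r cosθ ⇒ ẋ = −rω sinθ.
|v| = rω|sinθ| = 0.0538·99.65·|sin 124.4°| = 4.4236 m/s.

4.42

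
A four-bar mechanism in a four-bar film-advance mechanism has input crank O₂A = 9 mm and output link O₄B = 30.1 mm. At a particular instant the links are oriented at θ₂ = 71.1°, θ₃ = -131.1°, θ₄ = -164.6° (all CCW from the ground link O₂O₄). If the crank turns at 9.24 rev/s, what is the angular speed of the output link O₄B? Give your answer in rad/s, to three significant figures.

11.9

ω₂ = 58.06 rad/s (from 9.24 rev/s).
Differentiating the loop-closure r₂e^{iθ₂}+r₃e^{iθ₃}=r₁+r₄e^{iθ₄} gives r₂ω₂e^{iθ₂}+r₃ω₃e^{iθ₃}=r₄ω₄e^{iθ₄}.
Eliminating the other unknown: ω₄ = r₂ω₂ sin(θ₂−θ₃) / [r₄ sin(θ₄−θ₃)].
Numerator sine = -0.37784; denominator sine = -0.55194.
Result = 0.009·58.06·(-0.37784) / (0.0301·(-0.55194)) = +11.884 rad/s; magnitude 11.884 rad/s.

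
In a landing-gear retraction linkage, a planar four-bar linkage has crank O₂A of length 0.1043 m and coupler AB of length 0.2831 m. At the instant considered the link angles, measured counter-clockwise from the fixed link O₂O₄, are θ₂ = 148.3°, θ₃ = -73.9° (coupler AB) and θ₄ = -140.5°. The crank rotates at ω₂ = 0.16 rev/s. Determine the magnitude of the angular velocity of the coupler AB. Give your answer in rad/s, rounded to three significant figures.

0.382

ω₂ = 1.005 rad/s (from 0.16 rev/s).
Differentiating the loop-closure r₂e^{iθ₂}+r₃e^{iθ₃}=r₁+r₄e^{iθ₄} gives r₂ω₂e^{iθ₂}+r₃ω₃e^{iθ₃}=r₄ω₄e^{iθ₄}.
Eliminating the other unknown: ω₃ = r₂ω₂ sin(θ₄−θ₂) / [r₃ sin(θ₃−θ₄)].
Numerator sine = +0.94665; denominator sine = +0.91775.
Result = 0.1043·1.005·(+0.94665) / (0.2831·(+0.91775)) = +0.38204 rad/s; magnitude 0.38204 rad/s.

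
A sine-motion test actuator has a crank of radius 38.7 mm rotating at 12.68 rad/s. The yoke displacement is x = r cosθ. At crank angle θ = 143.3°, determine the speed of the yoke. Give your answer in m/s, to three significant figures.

ω = 12.68 rad/s
x = r cosθ ⇒ ẋ = −rω sinθ.
|v| = rω|sinθ| = 0.0387·12.68·|sin 143.3°| = 0.29326 m/s.

0.293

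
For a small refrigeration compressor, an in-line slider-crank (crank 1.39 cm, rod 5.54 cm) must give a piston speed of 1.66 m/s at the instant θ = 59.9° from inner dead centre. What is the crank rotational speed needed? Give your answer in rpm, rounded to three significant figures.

1170

For an in-line slider-crank, |v_piston| = rω|sinθ|·[1 + r cosθ/√(L² − r² sin²θ)].
With r = 0.0139 m, L = 0.0554 m, θ = 59.9°: the bracketed kinematic factor |dx/dθ| = 0.013576 m.
ω = v/|dx/dθ| = 1.66/0.013576 = 122.28 rad/s.
N = 60ω/(2π) = 1167.7 rpm.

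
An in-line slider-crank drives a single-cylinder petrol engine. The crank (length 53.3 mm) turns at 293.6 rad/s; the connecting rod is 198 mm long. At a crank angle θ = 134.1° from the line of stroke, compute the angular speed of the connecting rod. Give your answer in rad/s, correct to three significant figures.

ω = 293.6 rad/s
The rod makes angle φ with the slider axis where L sinφ = r sinθ; differentiating, L cosφ·φ̇ = r ω cosθ.
L cosφ = √(L² − r² sin²θ) = 0.19427 m.
|ω_rod| = r ω |cosθ| / √(L² − r² sin²θ) = 0.0533·293.6·0.69591/0.19427 = 56.059 rad/s.

56.1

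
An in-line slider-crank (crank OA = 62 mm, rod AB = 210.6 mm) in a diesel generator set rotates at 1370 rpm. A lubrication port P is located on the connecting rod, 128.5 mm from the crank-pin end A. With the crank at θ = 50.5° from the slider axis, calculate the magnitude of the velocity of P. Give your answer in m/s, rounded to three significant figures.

ω = 143.5 rad/s.  Crank-pin speed |V_A| = rω = 8.8949 m/s, perpendicular to OA.
Rod angle: sinφ = −(r/L) sinθ ⇒ φ = -13.130°; ω_rod = −rω cosθ/√(L²−r²sin²θ) = -27.587 rad/s.
V_P = V_A + ω_rod × AP, with AP = 0.1285 m along the rod.
Components: V_Px = −rω sinθ − a·ω_rod·sinφ = -7.6688 m/s;  V_Py = rω cosθ + a·ω_rod·cosφ = +2.2056 m/s.
|V_P| = √(V_Px² + V_Py²) = 7.9797 m/s.

7.98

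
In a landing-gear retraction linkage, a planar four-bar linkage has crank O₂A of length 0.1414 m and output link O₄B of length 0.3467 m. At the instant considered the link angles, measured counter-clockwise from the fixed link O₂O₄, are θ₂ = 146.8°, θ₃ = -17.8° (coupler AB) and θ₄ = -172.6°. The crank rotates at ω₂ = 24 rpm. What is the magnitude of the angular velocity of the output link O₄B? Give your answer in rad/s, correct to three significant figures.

0.639

ω₂ = 2.513 rad/s (from 24 rpm).
Differentiating the loop-closure r₂e^{iθ₂}+r₃e^{iθ₃}=r₁+r₄e^{iθ₄} gives r₂ω₂e^{iθ₂}+r₃ω₃e^{iθ₃}=r₄ω₄e^{iθ₄}.
Eliminating the other unknown: ω₄ = r₂ω₂ sin(θ₂−θ₃) / [r₄ sin(θ₄−θ₃)].
Numerator sine = +0.26556; denominator sine = -0.42578.
Result = 0.1414·2.513·(+0.26556) / (0.3467·(-0.42578)) = -0.6393 rad/s; magnitude 0.6393 rad/s.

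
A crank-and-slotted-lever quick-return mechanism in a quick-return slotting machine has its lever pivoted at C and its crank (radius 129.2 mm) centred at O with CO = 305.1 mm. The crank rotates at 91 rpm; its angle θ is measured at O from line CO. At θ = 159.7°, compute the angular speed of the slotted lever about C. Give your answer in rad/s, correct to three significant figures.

ω = 9.529 rad/s (from 91 rpm).
Crank pin A relative to C: A = (d + r cosθ, r sinθ); lever angle φ = atan2(r sinθ, d + r cosθ).
Differentiating tanφ: φ̇ = rω(d cosθ + r)/(d² + r² + 2dr cosθ).
d² + r² + 2dr cosθ = |CA|² = 0.0358375 m²;  d cosθ + r = -0.15695 m.
|ω_lever| = |0.1292·9.529·-0.15695| / 0.0358375 = 5.3921 rad/s.

5.39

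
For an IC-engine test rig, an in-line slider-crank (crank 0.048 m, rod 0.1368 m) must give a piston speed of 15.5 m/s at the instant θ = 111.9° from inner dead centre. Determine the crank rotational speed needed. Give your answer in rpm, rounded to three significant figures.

For an in-line slider-crank, |v_piston| = rω|sinθ|·[1 + r cosθ/√(L² − r² sin²θ)].
With r = 0.048 m, L = 0.1368 m, θ = 111.9°: the bracketed kinematic factor |dx/dθ| = 0.038372 m.
ω = v/|dx/dθ| = 15.5/0.038372 = 403.94 rad/s.
N = 60ω/(2π) = 3857.4 rpm.

3860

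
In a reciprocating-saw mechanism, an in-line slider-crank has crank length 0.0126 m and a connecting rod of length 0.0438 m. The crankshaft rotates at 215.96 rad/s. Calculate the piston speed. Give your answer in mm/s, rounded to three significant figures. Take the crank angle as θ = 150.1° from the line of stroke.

ω = 216 rad/s
For an in-line slider-crank, x = r cosθ + √(L² − r² sin²θ), so v = −rω sinθ·[1 + r cosθ/√(L² − r² sin²θ)].
With r = 0.0126 m, L = 0.0438 m, θ = 150.1°: √(L² − r² sin²θ) = 0.043347 m.
v = −0.0126·216·0.49849·[1 + 0.0126·-0.86690/0.043347] = -1.0146 m/s.
|v| = 1.0146 m/s = 1014.6 mm/s.

1010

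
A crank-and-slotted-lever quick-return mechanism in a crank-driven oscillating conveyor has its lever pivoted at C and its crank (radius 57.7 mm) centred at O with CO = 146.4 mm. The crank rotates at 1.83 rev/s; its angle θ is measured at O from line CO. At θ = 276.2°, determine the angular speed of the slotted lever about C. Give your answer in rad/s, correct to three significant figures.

1.83

ω = 11.5 rad/s (from 1.83 rev/s).
Crank pin A relative to C: A = (d + r cosθ, r sinθ); lever angle φ = atan2(r sinθ, d + r cosθ).
Differentiating tanφ: φ̇ = rω(d cosθ + r)/(d² + r² + 2dr cosθ).
d² + r² + 2dr cosθ = |CA|² = 0.0265869 m²;  d cosθ + r = +0.073511 m.
|ω_lever| = |0.0577·11.5·+0.073511| / 0.0265869 = 1.8344 rad/s.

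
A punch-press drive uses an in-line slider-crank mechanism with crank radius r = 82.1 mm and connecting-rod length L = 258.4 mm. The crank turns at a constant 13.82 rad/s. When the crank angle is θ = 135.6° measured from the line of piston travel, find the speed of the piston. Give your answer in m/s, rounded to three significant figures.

ω = 13.82 rad/s
For an in-line slider-crank, x = r cosθ + √(L² − r² sin²θ), so v = −rω sinθ·[1 + r cosθ/√(L² − r² sin²θ)].
With r = 0.0821 m, L = 0.2584 m, θ = 135.6°: √(L² − r² sin²θ) = 0.25193 m.
v = −0.0821·13.82·0.69966·[1 + 0.0821·-0.71447/0.25193] = -0.60902 m/s.
|v| = 0.60902 m/s.

0.609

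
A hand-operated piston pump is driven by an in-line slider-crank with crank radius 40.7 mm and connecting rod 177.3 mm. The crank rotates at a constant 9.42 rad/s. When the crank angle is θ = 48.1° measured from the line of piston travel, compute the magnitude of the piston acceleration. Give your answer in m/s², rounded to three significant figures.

2.33

ω = 9.42 rad/s
x(θ) = r cosθ + √(L² − r² sin²θ); with ω constant, a = ω²·d²x/dθ².
d²x/dθ² = −r cosθ − r²(cos2θ)/√u − r⁴ sin²2θ/(4u^{3/2}),  u = L² − r² sin²θ = 0.0305176 m².
Substituting r = 0.0407 m, L = 0.1773 m, θ = 48.1°: d²x/dθ² = -0.026284 m.
a = ω²·d²x/dθ² = (9.42)²·(-0.026284) = -2.3323 m/s²;  |a| = 2.3323 m/s².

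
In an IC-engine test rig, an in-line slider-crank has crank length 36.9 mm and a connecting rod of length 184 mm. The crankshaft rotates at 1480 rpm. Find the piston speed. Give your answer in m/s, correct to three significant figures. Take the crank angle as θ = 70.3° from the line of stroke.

5.75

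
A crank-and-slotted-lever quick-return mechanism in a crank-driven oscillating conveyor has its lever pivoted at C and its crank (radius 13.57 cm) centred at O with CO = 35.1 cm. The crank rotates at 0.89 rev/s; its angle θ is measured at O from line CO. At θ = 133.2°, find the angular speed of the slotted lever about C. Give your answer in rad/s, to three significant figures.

ω = 5.592 rad/s (from 0.89 rev/s).
Crank pin A relative to C: A = (d + r cosθ, r sinθ); lever angle φ = atan2(r sinθ, d + r cosθ).
Differentiating tanφ: φ̇ = rω(d cosθ + r)/(d² + r² + 2dr cosθ).
d² + r² + 2dr cosθ = |CA|² = 0.0764046 m²;  d cosθ + r = -0.10458 m.
|ω_lever| = |0.1357·5.592·-0.10458| / 0.0764046 = 1.0386 rad/s.

1.04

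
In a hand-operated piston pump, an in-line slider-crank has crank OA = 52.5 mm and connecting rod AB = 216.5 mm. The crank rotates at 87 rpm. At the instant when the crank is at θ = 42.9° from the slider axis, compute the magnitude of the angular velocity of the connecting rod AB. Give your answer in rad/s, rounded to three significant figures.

ω = 9.111 rad/s (converted from 87 rpm).
The rod makes angle φ with the slider axis where L sinφ = r sinθ; differentiating, L cosφ·φ̇ = r ω cosθ.
L cosφ = √(L² − r² sin²θ) = 0.21353 m.
|ω_rod| = r ω |cosθ| / √(L² − r² sin²θ) = 0.0525·9.111·0.73254/0.21353 = 1.6409 rad/s.

1.64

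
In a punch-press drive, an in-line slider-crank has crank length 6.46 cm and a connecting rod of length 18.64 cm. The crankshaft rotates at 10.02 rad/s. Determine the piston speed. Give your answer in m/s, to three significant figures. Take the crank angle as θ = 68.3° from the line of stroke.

ω = 10.02 rad/s
For an in-line slider-crank, x = r cosθ + √(L² − r² sin²θ), so v = −rω sinθ·[1 + r cosθ/√(L² − r² sin²θ)].
With r = 0.0646 m, L = 0.1864 m, θ = 68.3°: √(L² − r² sin²θ) = 0.17647 m.
v = −0.0646·10.02·0.92913·[1 + 0.0646·0.36975/0.17647] = -0.68282 m/s.
|v| = 0.68282 m/s.

0.683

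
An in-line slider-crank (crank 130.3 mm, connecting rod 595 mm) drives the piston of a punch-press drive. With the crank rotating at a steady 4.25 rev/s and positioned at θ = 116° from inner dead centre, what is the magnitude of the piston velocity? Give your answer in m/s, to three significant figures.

2.82

ω = 2π·4.25 = 26.7 rad/s
For an in-line slider-crank, x = r cosθ + √(L² − r² sin²θ), so v = −rω sinθ·[1 + r cosθ/√(L² − r² sin²θ)].
With r = 0.1303 m, L = 0.595 m, θ = 116°: √(L² − r² sin²θ) = 0.58336 m.
v = −0.1303·26.7·0.89879·[1 + 0.1303·-0.43837/0.58336] = -2.8211 m/s.
|v| = 2.8211 m/s.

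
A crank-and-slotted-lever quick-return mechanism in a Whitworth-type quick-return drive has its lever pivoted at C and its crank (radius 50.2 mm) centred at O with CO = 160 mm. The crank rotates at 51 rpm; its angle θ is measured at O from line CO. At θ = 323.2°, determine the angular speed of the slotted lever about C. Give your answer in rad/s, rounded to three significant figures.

1.17

ω = 5.341 rad/s (from 51 rpm).
Crank pin A relative to C: A = (d + r cosθ, r sinθ); lever angle φ = atan2(r sinθ, d + r cosθ).
Differentiating tanφ: φ̇ = rω(d cosθ + r)/(d² + r² + 2dr cosθ).
d² + r² + 2dr cosθ = |CA|² = 0.040983 m²;  d cosθ + r = +0.17832 m.
|ω_lever| = |0.0502·5.341·+0.17832| / 0.040983 = 1.1665 rad/s.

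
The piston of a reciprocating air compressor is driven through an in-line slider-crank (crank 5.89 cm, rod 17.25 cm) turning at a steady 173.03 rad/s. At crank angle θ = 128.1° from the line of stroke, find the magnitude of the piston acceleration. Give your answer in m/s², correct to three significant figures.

ω = 173 rad/s
x(θ) = r cosθ + √(L² − r² sin²θ); with ω constant, a = ω²·d²x/dθ².
d²x/dθ² = −r cosθ − r²(cos2θ)/√u − r⁴ sin²2θ/(4u^{3/2}),  u = L² − r² sin²θ = 0.0276079 m².
Substituting r = 0.0589 m, L = 0.1725 m, θ = 128.1°: d²x/dθ² = +0.040705 m.
a = ω²·d²x/dθ² = (173)²·(+0.040705) = +1218.7 m/s²;  |a| = 1218.7 m/s².

1220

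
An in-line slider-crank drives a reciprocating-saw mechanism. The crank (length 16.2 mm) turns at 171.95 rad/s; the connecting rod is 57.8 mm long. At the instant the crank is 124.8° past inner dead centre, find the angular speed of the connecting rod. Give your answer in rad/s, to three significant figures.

ω = 171.9 rad/s
The rod makes angle φ with the slider axis where L sinφ = r sinθ; differentiating, L cosφ·φ̇ = r ω cosθ.
L cosφ = √(L² − r² sin²θ) = 0.056248 m.
|ω_rod| = r ω |cosθ| / √(L² − r² sin²θ) = 0.0162·171.9·0.57071/0.056248 = 28.263 rad/s.

28.3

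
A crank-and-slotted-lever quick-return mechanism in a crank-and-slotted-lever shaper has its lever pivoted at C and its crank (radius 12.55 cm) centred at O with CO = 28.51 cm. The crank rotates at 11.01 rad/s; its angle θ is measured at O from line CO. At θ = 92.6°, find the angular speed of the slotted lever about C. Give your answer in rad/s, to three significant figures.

1.66

ω = 11.01 rad/s
Crank pin A relative to C: A = (d + r cosθ, r sinθ); lever angle φ = atan2(r sinθ, d + r cosθ).
Differentiating tanφ: φ̇ = rω(d cosθ + r)/(d² + r² + 2dr cosθ).
d² + r² + 2dr cosθ = |CA|² = 0.0937861 m²;  d cosθ + r = +0.11257 m.
|ω_lever| = |0.1255·11.01·+0.11257| / 0.0937861 = 1.6585 rad/s.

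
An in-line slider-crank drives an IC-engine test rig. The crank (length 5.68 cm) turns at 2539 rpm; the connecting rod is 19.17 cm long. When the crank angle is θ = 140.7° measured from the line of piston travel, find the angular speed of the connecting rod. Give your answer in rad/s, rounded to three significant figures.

ω = 265.9 rad/s (converted from 2539 rpm).
The rod makes angle φ with the slider axis where L sinφ = r sinθ; differentiating, L cosφ·φ̇ = r ω cosθ.
L cosφ = √(L² − r² sin²θ) = 0.18829 m.
|ω_rod| = r ω |cosθ| / √(L² − r² sin²θ) = 0.0568·265.9·0.77384/0.18829 = 62.066 rad/s.

62.1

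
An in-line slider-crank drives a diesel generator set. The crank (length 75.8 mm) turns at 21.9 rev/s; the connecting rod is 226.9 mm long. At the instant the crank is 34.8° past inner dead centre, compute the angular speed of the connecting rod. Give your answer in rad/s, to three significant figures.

38.5

ω = 137.6 rad/s (converted from 21.9 rev/s).
The rod makes angle φ with the slider axis where L sinφ = r sinθ; differentiating, L cosφ·φ̇ = r ω cosθ.
L cosφ = √(L² − r² sin²θ) = 0.22274 m.
|ω_rod| = r ω |cosθ| / √(L² − r² sin²θ) = 0.0758·137.6·0.82115/0.22274 = 38.452 rad/s.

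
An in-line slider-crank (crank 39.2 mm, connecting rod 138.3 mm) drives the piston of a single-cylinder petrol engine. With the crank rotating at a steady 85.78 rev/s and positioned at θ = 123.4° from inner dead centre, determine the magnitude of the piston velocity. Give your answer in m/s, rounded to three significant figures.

14.8

ω = 2π·85.8 = 539 rad/s
For an in-line slider-crank, x = r cosθ + √(L² − r² sin²θ), so v = −rω sinθ·[1 + r cosθ/√(L² − r² sin²θ)].
With r = 0.0392 m, L = 0.1383 m, θ = 123.4°: √(L² − r² sin²θ) = 0.13437 m.
v = −0.0392·539·0.83485·[1 + 0.0392·-0.55048/0.13437] = -14.806 m/s.
|v| = 14.806 m/s.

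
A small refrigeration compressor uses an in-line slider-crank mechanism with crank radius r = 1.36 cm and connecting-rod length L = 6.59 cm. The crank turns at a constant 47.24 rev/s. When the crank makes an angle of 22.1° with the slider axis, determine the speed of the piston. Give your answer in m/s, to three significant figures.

1.81

ω = 2π·47.2 = 296.8 rad/s
For an in-line slider-crank, x = r cosθ + √(L² − r² sin²θ), so v = −rω sinθ·[1 + r cosθ/√(L² − r² sin²θ)].
With r = 0.0136 m, L = 0.0659 m, θ = 22.1°: √(L² − r² sin²θ) = 0.065701 m.
v = −0.0136·296.8·0.37622·[1 + 0.0136·0.92653/0.065701] = -1.81 m/s.
|v| = 1.81 m/s.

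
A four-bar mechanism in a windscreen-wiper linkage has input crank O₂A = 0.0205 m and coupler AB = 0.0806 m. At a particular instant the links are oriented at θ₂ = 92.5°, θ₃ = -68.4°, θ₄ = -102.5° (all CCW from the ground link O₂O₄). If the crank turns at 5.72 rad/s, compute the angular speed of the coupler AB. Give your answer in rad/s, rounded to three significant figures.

0.672

ω₂ = 5.72 rad/s
Differentiating the loop-closure r₂e^{iθ₂}+r₃e^{iθ₃}=r₁+r₄e^{iθ₄} gives r₂ω₂e^{iθ₂}+r₃ω₃e^{iθ₃}=r₄ω₄e^{iθ₄}.
Eliminating the other unknown: ω₃ = r₂ω₂ sin(θ₄−θ₂) / [r₃ sin(θ₃−θ₄)].
Numerator sine = +0.25882; denominator sine = +0.56064.
Result = 0.0205·5.72·(+0.25882) / (0.0806·(+0.56064)) = +0.67163 rad/s; magnitude 0.67163 rad/s.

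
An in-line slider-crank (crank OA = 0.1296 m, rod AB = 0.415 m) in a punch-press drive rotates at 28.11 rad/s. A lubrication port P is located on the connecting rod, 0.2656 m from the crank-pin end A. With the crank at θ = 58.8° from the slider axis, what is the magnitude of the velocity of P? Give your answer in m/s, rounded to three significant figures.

3.52

ω = 28.11 rad/s.  Crank-pin speed |V_A| = rω = 3.6431 m/s, perpendicular to OA.
Rod angle: sinφ = −(r/L) sinθ ⇒ φ = -15.493°; ω_rod = −rω cosθ/√(L²−r²sin²θ) = -4.7189 rad/s.
V_P = V_A + ω_rod × AP, with AP = 0.2656 m along the rod.
Components: V_Px = −rω sinθ − a·ω_rod·sinφ = -3.4509 m/s;  V_Py = rω cosθ + a·ω_rod·cosφ = +0.67939 m/s.
|V_P| = √(V_Px² + V_Py²) = 3.5172 m/s.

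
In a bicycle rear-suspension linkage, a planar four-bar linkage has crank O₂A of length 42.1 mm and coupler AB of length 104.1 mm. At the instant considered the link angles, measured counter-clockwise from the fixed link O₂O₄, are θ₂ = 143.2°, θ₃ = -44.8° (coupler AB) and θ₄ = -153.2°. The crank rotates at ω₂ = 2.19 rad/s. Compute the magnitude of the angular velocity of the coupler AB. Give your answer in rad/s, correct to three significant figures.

ω₂ = 2.19 rad/s
Differentiating the loop-closure r₂e^{iθ₂}+r₃e^{iθ₃}=r₁+r₄e^{iθ₄} gives r₂ω₂e^{iθ₂}+r₃ω₃e^{iθ₃}=r₄ω₄e^{iθ₄}.
Eliminating the other unknown: ω₃ = r₂ω₂ sin(θ₄−θ₂) / [r₃ sin(θ₃−θ₄)].
Numerator sine = +0.89571; denominator sine = +0.94888.
Result = 0.0421·2.19·(+0.89571) / (0.1041·(+0.94888)) = +0.83605 rad/s; magnitude 0.83605 rad/s.

0.836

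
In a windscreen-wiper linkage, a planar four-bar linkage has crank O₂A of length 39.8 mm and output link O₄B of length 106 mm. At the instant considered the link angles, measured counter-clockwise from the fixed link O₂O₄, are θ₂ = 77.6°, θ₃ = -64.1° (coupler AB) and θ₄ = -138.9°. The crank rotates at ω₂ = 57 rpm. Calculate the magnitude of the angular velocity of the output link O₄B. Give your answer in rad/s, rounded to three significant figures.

ω₂ = 5.969 rad/s (from 57 rpm).
Differentiating the loop-closure r₂e^{iθ₂}+r₃e^{iθ₃}=r₁+r₄e^{iθ₄} gives r₂ω₂e^{iθ₂}+r₃ω₃e^{iθ₃}=r₄ω₄e^{iθ₄}.
Eliminating the other unknown: ω₄ = r₂ω₂ sin(θ₂−θ₃) / [r₄ sin(θ₄−θ₃)].
Numerator sine = +0.61978; denominator sine = -0.96502.
Result = 0.0398·5.969·(+0.61978) / (0.106·(-0.96502)) = -1.4394 rad/s; magnitude 1.4394 rad/s.

1.44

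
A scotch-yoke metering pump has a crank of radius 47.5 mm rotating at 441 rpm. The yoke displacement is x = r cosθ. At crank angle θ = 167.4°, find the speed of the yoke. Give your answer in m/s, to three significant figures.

ω = 46.18 rad/s (from 441 rpm).
x = r cosθ ⇒ ẋ = −rω sinθ.
|v| = rω|sinθ| = 0.0475·46.18·|sin 167.4°| = 0.47852 m/s.

0.479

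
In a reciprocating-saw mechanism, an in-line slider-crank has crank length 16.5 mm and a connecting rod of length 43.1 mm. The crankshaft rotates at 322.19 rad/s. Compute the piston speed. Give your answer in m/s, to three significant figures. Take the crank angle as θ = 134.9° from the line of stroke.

2.71

ω = 322.2 rad/s
For an in-line slider-crank, x = r cosθ + √(L² − r² sin²θ), so v = −rω sinθ·[1 + r cosθ/√(L² − r² sin²θ)].
With r = 0.0165 m, L = 0.0431 m, θ = 134.9°: √(L² − r² sin²θ) = 0.041485 m.
v = −0.0165·322.2·0.70834·[1 + 0.0165·-0.70587/0.041485] = -2.7084 m/s.
|v| = 2.7084 m/s.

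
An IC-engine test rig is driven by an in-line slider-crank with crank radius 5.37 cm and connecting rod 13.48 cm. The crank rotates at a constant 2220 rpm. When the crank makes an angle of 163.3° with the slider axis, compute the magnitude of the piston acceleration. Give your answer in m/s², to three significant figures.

1790

ω = 2π·2220/60 = 232.5 rad/s
x(θ) = r cosθ + √(L² − r² sin²θ); with ω constant, a = ω²·d²x/dθ².
d²x/dθ² = −r cosθ − r²(cos2θ)/√u − r⁴ sin²2θ/(4u^{3/2}),  u = L² − r² sin²θ = 0.0179329 m².
Substituting r = 0.0537 m, L = 0.1348 m, θ = 163.3°: d²x/dθ² = +0.033195 m.
a = ω²·d²x/dθ² = (232.5)²·(+0.033195) = +1794.1 m/s²;  |a| = 1794.1 m/s².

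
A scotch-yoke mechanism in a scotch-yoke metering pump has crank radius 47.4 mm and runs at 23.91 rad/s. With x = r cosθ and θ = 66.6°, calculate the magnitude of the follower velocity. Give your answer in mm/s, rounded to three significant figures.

1040

ω = 23.91 rad/s
x = r cosθ ⇒ ẋ = −rω sinθ.
|v| = rω|sinθ| = 0.0474·23.91·|sin 66.6°| = 1.0401 m/s = 1040.1 mm/s.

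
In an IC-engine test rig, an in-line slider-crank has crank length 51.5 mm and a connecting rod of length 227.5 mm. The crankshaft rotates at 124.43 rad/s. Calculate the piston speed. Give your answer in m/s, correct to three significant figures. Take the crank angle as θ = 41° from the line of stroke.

4.93

ω = 124.4 rad/s
For an in-line slider-crank, x = r cosθ + √(L² − r² sin²θ), so v = −rω sinθ·[1 + r cosθ/√(L² − r² sin²θ)].
With r = 0.0515 m, L = 0.2275 m, θ = 41°: √(L² − r² sin²θ) = 0.22498 m.
v = −0.0515·124.4·0.65606·[1 + 0.0515·0.75471/0.22498] = -4.9304 m/s.
|v| = 4.9304 m/s.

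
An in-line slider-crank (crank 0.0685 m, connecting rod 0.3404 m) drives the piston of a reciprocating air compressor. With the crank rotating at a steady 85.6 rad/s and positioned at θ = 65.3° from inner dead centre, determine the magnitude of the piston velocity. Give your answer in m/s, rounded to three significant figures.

5.78

ω = 85.6 rad/s
For an in-line slider-crank, x = r cosθ + √(L² − r² sin²θ), so v = −rω sinθ·[1 + r cosθ/√(L² − r² sin²θ)].
With r = 0.0685 m, L = 0.3404 m, θ = 65.3°: √(L² − r² sin²θ) = 0.33466 m.
v = −0.0685·85.6·0.90851·[1 + 0.0685·0.41787/0.33466] = -5.7828 m/s.
|v| = 5.7828 m/s.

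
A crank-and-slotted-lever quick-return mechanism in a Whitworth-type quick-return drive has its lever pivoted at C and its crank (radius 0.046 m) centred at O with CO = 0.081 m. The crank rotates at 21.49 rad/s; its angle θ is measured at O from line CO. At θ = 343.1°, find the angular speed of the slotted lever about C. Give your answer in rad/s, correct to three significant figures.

7.72

ω = 21.49 rad/s
Crank pin A relative to C: A = (d + r cosθ, r sinθ); lever angle φ = atan2(r sinθ, d + r cosθ).
Differentiating tanφ: φ̇ = rω(d cosθ + r)/(d² + r² + 2dr cosθ).
d² + r² + 2dr cosθ = |CA|² = 0.0158072 m²;  d cosθ + r = +0.1235 m.
|ω_lever| = |0.046·21.49·+0.1235| / 0.0158072 = 7.7235 rad/s.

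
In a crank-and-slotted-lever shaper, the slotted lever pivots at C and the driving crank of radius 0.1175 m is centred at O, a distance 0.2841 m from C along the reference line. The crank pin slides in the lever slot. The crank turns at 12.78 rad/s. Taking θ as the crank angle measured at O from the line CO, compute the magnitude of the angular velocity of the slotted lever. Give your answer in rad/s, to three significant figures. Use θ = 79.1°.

2.40

ω = 12.78 rad/s
Crank pin A relative to C: A = (d + r cosθ, r sinθ); lever angle φ = atan2(r sinθ, d + r cosθ).
Differentiating tanφ: φ̇ = rω(d cosθ + r)/(d² + r² + 2dr cosθ).
d² + r² + 2dr cosθ = |CA|² = 0.107144 m²;  d cosθ + r = +0.17122 m.
|ω_lever| = |0.1175·12.78·+0.17122| / 0.107144 = 2.3997 rad/s.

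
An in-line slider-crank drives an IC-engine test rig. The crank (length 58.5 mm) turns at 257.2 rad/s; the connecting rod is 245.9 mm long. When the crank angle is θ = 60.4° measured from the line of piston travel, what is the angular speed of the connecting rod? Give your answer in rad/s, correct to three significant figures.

30.9

ω = 257.2 rad/s
The rod makes angle φ with the slider axis where L sinφ = r sinθ; differentiating, L cosφ·φ̇ = r ω cosθ.
L cosφ = √(L² − r² sin²θ) = 0.24058 m.
|ω_rod| = r ω |cosθ| / √(L² − r² sin²θ) = 0.0585·257.2·0.49394/0.24058 = 30.892 rad/s.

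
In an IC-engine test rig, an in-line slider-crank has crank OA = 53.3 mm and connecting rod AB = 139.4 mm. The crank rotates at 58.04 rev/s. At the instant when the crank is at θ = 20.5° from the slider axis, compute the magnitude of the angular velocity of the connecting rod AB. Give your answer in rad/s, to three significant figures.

ω = 364.7 rad/s (converted from 58.04 rev/s).
The rod makes angle φ with the slider axis where L sinφ = r sinθ; differentiating, L cosφ·φ̇ = r ω cosθ.
L cosφ = √(L² − r² sin²θ) = 0.13814 m.
|ω_rod| = r ω |cosθ| / √(L² − r² sin²θ) = 0.0533·364.7·0.93667/0.13814 = 131.79 rad/s.

132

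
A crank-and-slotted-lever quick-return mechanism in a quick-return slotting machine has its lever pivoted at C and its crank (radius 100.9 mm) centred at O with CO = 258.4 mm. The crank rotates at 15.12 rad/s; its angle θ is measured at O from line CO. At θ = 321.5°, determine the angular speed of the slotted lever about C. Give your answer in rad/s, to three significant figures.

3.93

ω = 15.12 rad/s
Crank pin A relative to C: A = (d + r cosθ, r sinθ); lever angle φ = atan2(r sinθ, d + r cosθ).
Differentiating tanφ: φ̇ = rω(d cosθ + r)/(d² + r² + 2dr cosθ).
d² + r² + 2dr cosθ = |CA|² = 0.117761 m²;  d cosθ + r = +0.30313 m.
|ω_lever| = |0.1009·15.12·+0.30313| / 0.117761 = 3.927 rad/s.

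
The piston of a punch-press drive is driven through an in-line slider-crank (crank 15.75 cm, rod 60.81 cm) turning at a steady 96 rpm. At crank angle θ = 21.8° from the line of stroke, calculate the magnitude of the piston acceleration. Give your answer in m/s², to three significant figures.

ω = 2π·96/60 = 10.05 rad/s
x(θ) = r cosθ + √(L² − r² sin²θ); with ω constant, a = ω²·d²x/dθ².
d²x/dθ² = −r cosθ − r²(cos2θ)/√u − r⁴ sin²2θ/(4u^{3/2}),  u = L² − r² sin²θ = 0.366364 m².
Substituting r = 0.1575 m, L = 0.6081 m, θ = 21.8°: d²x/dθ² = -0.17625 m.
a = ω²·d²x/dθ² = (10.05)²·(-0.17625) = -17.812 m/s²;  |a| = 17.812 m/s².

17.8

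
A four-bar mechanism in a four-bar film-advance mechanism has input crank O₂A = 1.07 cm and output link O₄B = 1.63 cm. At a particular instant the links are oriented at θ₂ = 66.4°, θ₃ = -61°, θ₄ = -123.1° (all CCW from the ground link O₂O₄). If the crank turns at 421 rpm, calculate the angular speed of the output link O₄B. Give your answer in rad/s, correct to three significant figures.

26.0

ω₂ = 44.09 rad/s (from 421 rpm).
Differentiating the loop-closure r₂e^{iθ₂}+r₃e^{iθ₃}=r₁+r₄e^{iθ₄} gives r₂ω₂e^{iθ₂}+r₃ω₃e^{iθ₃}=r₄ω₄e^{iθ₄}.
Eliminating the other unknown: ω₄ = r₂ω₂ sin(θ₂−θ₃) / [r₄ sin(θ₄−θ₃)].
Numerator sine = +0.79441; denominator sine = -0.88377.
Result = 0.0107·44.09·(+0.79441) / (0.0163·(-0.88377)) = -26.015 rad/s; magnitude 26.015 rad/s.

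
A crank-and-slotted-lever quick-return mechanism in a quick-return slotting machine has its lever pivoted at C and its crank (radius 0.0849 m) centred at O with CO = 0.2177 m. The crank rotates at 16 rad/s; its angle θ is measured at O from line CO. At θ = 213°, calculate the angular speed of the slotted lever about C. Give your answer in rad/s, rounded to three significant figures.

5.62

ω = 16 rad/s
Crank pin A relative to C: A = (d + r cosθ, r sinθ); lever angle φ = atan2(r sinθ, d + r cosθ).
Differentiating tanφ: φ̇ = rω(d cosθ + r)/(d² + r² + 2dr cosθ).
d² + r² + 2dr cosθ = |CA|² = 0.0235995 m²;  d cosθ + r = -0.097679 m.
|ω_lever| = |0.0849·16·-0.097679| / 0.0235995 = 5.6224 rad/s.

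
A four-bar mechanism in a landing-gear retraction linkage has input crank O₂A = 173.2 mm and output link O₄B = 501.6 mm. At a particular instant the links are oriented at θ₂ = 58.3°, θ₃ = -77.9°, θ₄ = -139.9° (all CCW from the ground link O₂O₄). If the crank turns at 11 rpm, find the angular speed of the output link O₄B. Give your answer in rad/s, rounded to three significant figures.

0.312

ω₂ = 1.152 rad/s (from 11 rpm).
Differentiating the loop-closure r₂e^{iθ₂}+r₃e^{iθ₃}=r₁+r₄e^{iθ₄} gives r₂ω₂e^{iθ₂}+r₃ω₃e^{iθ₃}=r₄ω₄e^{iθ₄}.
Eliminating the other unknown: ω₄ = r₂ω₂ sin(θ₂−θ₃) / [r₄ sin(θ₄−θ₃)].
Numerator sine = +0.69214; denominator sine = -0.88295.
Result = 0.1732·1.152·(+0.69214) / (0.5016·(-0.88295)) = -0.3118 rad/s; magnitude 0.3118 rad/s.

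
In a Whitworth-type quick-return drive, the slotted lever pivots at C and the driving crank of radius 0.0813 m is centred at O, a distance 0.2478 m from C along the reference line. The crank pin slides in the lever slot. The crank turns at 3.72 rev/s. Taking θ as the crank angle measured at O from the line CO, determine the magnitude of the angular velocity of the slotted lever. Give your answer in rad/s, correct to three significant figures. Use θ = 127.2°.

2.98

ω = 23.37 rad/s (from 3.72 rev/s).
Crank pin A relative to C: A = (d + r cosθ, r sinθ); lever angle φ = atan2(r sinθ, d + r cosθ).
Differentiating tanφ: φ̇ = rω(d cosθ + r)/(d² + r² + 2dr cosθ).
d² + r² + 2dr cosθ = |CA|² = 0.0436539 m²;  d cosθ + r = -0.06852 m.
|ω_lever| = |0.0813·23.37·-0.06852| / 0.0436539 = 2.9827 rad/s.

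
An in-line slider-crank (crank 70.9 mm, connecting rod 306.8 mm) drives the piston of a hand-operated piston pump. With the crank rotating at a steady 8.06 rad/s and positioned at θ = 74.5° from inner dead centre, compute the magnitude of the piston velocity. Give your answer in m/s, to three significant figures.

0.586

ω = 8.06 rad/s
For an in-line slider-crank, x = r cosθ + √(L² − r² sin²θ), so v = −rω sinθ·[1 + r cosθ/√(L² − r² sin²θ)].
With r = 0.0709 m, L = 0.3068 m, θ = 74.5°: √(L² − r² sin²θ) = 0.2991 m.
v = −0.0709·8.06·0.96363·[1 + 0.0709·0.26724/0.2991] = -0.58555 m/s.
|v| = 0.58555 m/s.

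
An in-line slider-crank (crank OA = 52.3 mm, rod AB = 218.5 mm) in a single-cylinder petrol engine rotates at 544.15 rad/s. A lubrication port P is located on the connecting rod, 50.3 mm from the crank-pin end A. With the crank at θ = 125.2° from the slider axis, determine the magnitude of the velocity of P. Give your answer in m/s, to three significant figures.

25.8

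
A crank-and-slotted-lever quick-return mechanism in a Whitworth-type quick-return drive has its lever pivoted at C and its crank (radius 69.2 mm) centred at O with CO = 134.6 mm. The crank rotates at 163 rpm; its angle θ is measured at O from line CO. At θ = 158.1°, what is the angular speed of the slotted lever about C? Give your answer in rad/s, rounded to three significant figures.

ω = 17.07 rad/s (from 163 rpm).
Crank pin A relative to C: A = (d + r cosθ, r sinθ); lever angle φ = atan2(r sinθ, d + r cosθ).
Differentiating tanφ: φ̇ = rω(d cosθ + r)/(d² + r² + 2dr cosθ).
d² + r² + 2dr cosθ = |CA|² = 0.00562147 m²;  d cosθ + r = -0.055687 m.
|ω_lever| = |0.0692·17.07·-0.055687| / 0.00562147 = 11.701 rad/s.

11.7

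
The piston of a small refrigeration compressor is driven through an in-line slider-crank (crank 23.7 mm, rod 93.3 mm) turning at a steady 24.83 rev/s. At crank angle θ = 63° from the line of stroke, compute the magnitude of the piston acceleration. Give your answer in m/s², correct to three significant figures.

175

ω = 2π·24.8 = 156 rad/s
x(θ) = r cosθ + √(L² − r² sin²θ); with ω constant, a = ω²·d²x/dθ².
d²x/dθ² = −r cosθ − r²(cos2θ)/√u − r⁴ sin²2θ/(4u^{3/2}),  u = L² − r² sin²θ = 0.00825897 m².
Substituting r = 0.0237 m, L = 0.0933 m, θ = 63°: d²x/dθ² = -0.0071955 m.
a = ω²·d²x/dθ² = (156)²·(-0.0071955) = -175.13 m/s²;  |a| = 175.13 m/s².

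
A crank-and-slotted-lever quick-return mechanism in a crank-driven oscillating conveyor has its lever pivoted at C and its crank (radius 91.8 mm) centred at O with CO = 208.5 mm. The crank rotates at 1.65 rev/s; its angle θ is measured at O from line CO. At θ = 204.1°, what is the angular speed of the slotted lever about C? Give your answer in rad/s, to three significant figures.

5.53

ω = 10.37 rad/s (from 1.65 rev/s).
Crank pin A relative to C: A = (d + r cosθ, r sinθ); lever angle φ = atan2(r sinθ, d + r cosθ).
Differentiating tanφ: φ̇ = rω(d cosθ + r)/(d² + r² + 2dr cosθ).
d² + r² + 2dr cosθ = |CA|² = 0.0169556 m²;  d cosθ + r = -0.098526 m.
|ω_lever| = |0.0918·10.37·-0.098526| / 0.0169556 = 5.5302 rad/s.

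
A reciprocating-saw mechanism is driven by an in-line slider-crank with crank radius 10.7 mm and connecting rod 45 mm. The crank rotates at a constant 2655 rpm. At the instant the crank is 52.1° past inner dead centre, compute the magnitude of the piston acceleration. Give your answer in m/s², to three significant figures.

ω = 2π·2655/60 = 278 rad/s
x(θ) = r cosθ + √(L² − r² sin²θ); with ω constant, a = ω²·d²x/dθ².
d²x/dθ² = −r cosθ − r²(cos2θ)/√u − r⁴ sin²2θ/(4u^{3/2}),  u = L² − r² sin²θ = 0.00195371 m².
Substituting r = 0.0107 m, L = 0.045 m, θ = 52.1°: d²x/dθ² = -0.0059731 m.
a = ω²·d²x/dθ² = (278)²·(-0.0059731) = -461.73 m/s²;  |a| = 461.73 m/s².

462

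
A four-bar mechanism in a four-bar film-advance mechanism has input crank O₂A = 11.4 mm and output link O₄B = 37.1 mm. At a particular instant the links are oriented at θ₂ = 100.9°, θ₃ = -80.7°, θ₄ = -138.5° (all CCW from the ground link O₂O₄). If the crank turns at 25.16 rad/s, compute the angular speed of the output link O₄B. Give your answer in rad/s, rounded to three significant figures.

0.255

ω₂ = 25.16 rad/s
Differentiating the loop-closure r₂e^{iθ₂}+r₃e^{iθ₃}=r₁+r₄e^{iθ₄} gives r₂ω₂e^{iθ₂}+r₃ω₃e^{iθ₃}=r₄ω₄e^{iθ₄}.
Eliminating the other unknown: ω₄ = r₂ω₂ sin(θ₂−θ₃) / [r₄ sin(θ₄−θ₃)].
Numerator sine = -0.02792; denominator sine = -0.84619.
Result = 0.0114·25.16·(-0.02792) / (0.0371·(-0.84619)) = +0.2551 rad/s; magnitude 0.2551 rad/s.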